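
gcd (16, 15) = 1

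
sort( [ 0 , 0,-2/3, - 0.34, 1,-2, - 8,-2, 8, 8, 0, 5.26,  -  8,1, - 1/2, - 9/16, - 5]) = [-8,-8,  -  5, - 2, - 2, - 2/3,- 9/16,  -  1/2,-0.34,0, 0, 0, 1, 1, 5.26,8,  8 ] 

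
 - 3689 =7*( - 527)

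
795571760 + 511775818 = 1307347578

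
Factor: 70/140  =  2^(-1 ) = 1/2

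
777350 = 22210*35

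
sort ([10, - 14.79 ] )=[-14.79,10 ]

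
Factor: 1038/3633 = 2/7 = 2^1*7^( - 1)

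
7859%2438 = 545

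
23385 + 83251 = 106636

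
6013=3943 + 2070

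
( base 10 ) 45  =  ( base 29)1g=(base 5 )140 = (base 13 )36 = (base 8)55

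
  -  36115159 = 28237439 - 64352598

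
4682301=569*8229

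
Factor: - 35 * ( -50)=1750 = 2^1 * 5^3*7^1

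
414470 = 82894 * 5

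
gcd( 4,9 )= 1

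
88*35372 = 3112736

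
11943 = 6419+5524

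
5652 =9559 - 3907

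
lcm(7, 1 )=7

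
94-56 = 38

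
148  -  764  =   - 616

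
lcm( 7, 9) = 63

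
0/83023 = 0 = 0.00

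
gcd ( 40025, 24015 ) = 8005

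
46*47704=2194384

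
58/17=3 + 7/17 = 3.41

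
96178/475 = 202 + 12/25=202.48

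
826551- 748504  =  78047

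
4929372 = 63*78244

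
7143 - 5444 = 1699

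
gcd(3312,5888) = 368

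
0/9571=0 = 0.00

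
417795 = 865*483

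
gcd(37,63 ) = 1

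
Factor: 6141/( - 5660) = -2^ ( - 2) * 3^1*5^( - 1)*23^1*89^1* 283^(  -  1)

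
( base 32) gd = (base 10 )525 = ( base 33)FU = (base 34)FF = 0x20D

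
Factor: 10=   2^1*5^1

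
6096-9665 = - 3569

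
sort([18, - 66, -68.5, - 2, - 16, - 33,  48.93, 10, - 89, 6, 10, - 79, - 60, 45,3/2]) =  [-89,-79,  -  68.5, - 66 , - 60, - 33,  -  16,-2,3/2, 6, 10,  10,18 , 45, 48.93 ] 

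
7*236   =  1652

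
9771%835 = 586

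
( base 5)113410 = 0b1000010000110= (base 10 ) 4230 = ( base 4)1002012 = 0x1086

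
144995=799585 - 654590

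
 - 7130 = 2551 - 9681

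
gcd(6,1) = 1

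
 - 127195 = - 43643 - 83552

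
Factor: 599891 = 599891^1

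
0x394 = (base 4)32110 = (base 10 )916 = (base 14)496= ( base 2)1110010100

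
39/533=3/41 = 0.07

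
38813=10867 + 27946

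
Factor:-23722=- 2^1*29^1*409^1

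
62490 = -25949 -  - 88439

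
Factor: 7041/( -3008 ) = - 2^( -6)*3^1*47^(-1)*2347^1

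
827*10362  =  8569374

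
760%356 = 48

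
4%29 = 4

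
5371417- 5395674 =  - 24257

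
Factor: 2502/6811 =18/49 = 2^1*3^2*7^( - 2)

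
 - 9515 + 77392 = 67877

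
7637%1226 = 281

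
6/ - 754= - 3/377=-0.01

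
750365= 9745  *77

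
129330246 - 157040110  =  -27709864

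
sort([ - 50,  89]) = [ - 50, 89]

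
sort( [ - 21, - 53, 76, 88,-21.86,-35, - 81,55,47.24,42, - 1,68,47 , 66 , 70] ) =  [-81, - 53, - 35,-21.86, - 21, - 1 , 42,47,47.24,  55, 66,68, 70,76,88 ]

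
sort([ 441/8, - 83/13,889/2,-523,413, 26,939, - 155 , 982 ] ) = [ - 523,  -  155,-83/13 , 26,  441/8,413, 889/2 , 939, 982]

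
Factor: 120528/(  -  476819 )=-2^4 * 3^5*7^ (-2)  *31^1 * 37^( - 1 ) * 263^(-1) 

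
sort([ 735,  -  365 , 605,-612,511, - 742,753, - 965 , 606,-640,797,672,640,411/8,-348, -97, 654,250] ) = [ - 965, - 742, - 640, - 612,-365 ,-348, - 97, 411/8, 250,511,605, 606, 640, 654,672, 735,753,797]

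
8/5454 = 4/2727 = 0.00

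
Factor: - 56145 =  - 3^1 *5^1*19^1 * 197^1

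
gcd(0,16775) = 16775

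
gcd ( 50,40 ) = 10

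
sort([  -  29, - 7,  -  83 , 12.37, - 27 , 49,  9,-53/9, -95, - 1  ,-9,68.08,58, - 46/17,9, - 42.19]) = [-95, - 83, - 42.19, - 29 , - 27, - 9, - 7,-53/9,-46/17, - 1,9, 9,12.37, 49,58, 68.08]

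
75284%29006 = 17272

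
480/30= 16 = 16.00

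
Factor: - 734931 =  - 3^2*37^1 * 2207^1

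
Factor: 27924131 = 347^1*80473^1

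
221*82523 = 18237583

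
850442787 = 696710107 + 153732680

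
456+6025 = 6481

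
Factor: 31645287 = 3^2*3516143^1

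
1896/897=2 + 34/299=2.11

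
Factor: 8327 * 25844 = 2^2 *7^1*11^1*13^1*71^1*757^1 = 215202988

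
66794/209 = 319 + 123/209 =319.59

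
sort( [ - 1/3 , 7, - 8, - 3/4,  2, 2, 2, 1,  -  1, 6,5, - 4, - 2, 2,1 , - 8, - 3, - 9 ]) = [-9, - 8, - 8, - 4, - 3 ,-2,-1, -3/4, - 1/3,1,  1,  2,2,2, 2, 5,  6, 7]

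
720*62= 44640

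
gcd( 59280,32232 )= 24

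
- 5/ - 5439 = 5/5439 = 0.00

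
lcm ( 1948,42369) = 169476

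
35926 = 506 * 71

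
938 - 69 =869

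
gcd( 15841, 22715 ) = 7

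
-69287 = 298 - 69585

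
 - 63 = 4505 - 4568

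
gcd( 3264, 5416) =8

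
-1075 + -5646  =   - 6721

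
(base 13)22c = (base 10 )376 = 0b101111000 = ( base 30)cg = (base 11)312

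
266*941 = 250306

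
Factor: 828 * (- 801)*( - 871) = 2^2*3^4*13^1*23^1*67^1*89^1 = 577671588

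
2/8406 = 1/4203 =0.00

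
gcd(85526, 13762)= 14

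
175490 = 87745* 2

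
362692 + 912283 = 1274975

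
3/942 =1/314  =  0.00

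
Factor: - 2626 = - 2^1*13^1*101^1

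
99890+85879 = 185769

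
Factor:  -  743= - 743^1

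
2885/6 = 480+5/6 = 480.83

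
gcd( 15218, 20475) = 7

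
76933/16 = 4808 + 5/16 = 4808.31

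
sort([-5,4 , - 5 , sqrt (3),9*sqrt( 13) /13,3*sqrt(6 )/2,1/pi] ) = [ - 5 ,-5 , 1/pi, sqrt(3),9*sqrt( 13 )/13,3*sqrt( 6)/2 , 4 ] 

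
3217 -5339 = - 2122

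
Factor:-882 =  - 2^1*3^2*7^2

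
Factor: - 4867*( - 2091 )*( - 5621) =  - 3^1*7^1*11^1 * 17^1 * 31^1*41^1*73^1*157^1 =- 57204338037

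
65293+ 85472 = 150765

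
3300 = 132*25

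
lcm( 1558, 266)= 10906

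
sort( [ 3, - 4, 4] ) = [ - 4, 3,4 ]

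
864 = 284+580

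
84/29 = 2 + 26/29 = 2.90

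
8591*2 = 17182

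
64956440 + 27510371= 92466811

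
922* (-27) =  - 24894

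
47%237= 47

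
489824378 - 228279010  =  261545368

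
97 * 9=873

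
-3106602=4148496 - 7255098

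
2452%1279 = 1173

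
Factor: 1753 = 1753^1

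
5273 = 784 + 4489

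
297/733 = 297/733 = 0.41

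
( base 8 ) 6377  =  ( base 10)3327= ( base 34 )2TT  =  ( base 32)37v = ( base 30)3KR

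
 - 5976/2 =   -  2988 = -2988.00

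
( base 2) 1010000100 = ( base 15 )2ce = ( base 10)644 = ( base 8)1204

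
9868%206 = 186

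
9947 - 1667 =8280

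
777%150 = 27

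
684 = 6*114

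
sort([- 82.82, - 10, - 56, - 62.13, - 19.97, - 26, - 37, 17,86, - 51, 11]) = [ - 82.82, - 62.13, - 56 , - 51,- 37, - 26, - 19.97,- 10, 11,17,86]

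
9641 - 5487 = 4154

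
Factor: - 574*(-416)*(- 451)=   -  107691584= - 2^6 * 7^1*11^1*13^1*41^2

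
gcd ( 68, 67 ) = 1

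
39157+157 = 39314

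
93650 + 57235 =150885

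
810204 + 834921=1645125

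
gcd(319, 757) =1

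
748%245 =13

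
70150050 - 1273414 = 68876636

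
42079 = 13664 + 28415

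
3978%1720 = 538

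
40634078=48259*842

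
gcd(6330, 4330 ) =10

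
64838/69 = 939 + 47/69 = 939.68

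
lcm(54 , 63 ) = 378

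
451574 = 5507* 82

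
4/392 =1/98 = 0.01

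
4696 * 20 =93920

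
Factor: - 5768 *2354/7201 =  - 2^4*7^1*11^1*19^(-1 )*103^1*107^1*379^( - 1 )= - 13577872/7201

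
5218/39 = 5218/39 = 133.79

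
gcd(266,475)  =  19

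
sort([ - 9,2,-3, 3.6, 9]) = [ - 9, - 3, 2,  3.6,9]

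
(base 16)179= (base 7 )1046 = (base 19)10G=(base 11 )313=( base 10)377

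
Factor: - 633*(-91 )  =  3^1*7^1*13^1*211^1= 57603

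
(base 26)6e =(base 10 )170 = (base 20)8a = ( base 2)10101010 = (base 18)98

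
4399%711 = 133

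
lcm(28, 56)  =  56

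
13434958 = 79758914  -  66323956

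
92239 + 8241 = 100480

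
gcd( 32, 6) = 2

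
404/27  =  14+ 26/27 =14.96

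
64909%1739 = 566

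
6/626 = 3/313 = 0.01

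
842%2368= 842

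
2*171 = 342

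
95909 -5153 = 90756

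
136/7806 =68/3903 = 0.02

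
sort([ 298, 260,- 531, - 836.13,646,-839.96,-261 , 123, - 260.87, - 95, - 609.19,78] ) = [-839.96, - 836.13, - 609.19,-531, - 261, - 260.87, - 95,78 , 123,260, 298, 646] 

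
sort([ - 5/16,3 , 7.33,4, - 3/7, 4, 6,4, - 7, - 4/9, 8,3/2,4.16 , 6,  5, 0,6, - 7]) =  [ - 7,- 7, - 4/9, - 3/7, - 5/16,0,3/2,3,  4, 4, 4,4.16,5, 6, 6 , 6, 7.33,  8]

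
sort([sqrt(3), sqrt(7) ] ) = [sqrt ( 3) , sqrt(7) ]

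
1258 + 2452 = 3710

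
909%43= 6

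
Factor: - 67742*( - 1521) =2^1*3^2*13^2 * 33871^1 = 103035582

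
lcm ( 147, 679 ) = 14259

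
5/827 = 5/827 = 0.01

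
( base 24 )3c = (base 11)77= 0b1010100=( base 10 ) 84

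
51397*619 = 31814743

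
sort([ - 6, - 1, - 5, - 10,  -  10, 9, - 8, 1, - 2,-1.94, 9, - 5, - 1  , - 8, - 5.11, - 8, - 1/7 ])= [ - 10, - 10, - 8,  -  8, - 8,-6,-5.11, -5, - 5, - 2, - 1.94, - 1, - 1, - 1/7,1,9,  9]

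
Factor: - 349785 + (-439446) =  - 789231 =- 3^1*263077^1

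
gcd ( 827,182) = 1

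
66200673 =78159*847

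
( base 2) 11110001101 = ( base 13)b59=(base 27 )2HG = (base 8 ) 3615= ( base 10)1933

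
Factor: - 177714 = -2^1*3^4*1097^1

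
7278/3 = 2426 = 2426.00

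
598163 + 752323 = 1350486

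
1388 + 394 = 1782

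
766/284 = 383/142 = 2.70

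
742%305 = 132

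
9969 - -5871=15840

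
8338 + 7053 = 15391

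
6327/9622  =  6327/9622 = 0.66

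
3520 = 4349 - 829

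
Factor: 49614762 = 2^1*3^1*8269127^1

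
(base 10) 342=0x156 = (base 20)h2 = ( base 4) 11112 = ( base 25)DH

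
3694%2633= 1061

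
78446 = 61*1286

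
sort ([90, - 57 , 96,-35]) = [ - 57 ,  -  35,  90, 96] 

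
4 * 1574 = 6296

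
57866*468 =27081288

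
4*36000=144000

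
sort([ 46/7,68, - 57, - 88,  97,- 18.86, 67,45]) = [  -  88, -57, -18.86, 46/7, 45,  67 , 68, 97 ]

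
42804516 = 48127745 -5323229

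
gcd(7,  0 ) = 7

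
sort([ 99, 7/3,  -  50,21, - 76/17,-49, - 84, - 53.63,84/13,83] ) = [ - 84 ,  -  53.63, - 50,-49, - 76/17 , 7/3, 84/13, 21,83, 99]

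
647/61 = 647/61 = 10.61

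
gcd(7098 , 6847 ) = 1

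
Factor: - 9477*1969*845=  -3^6* 5^1*11^1 * 13^3*179^1= - 15767879985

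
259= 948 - 689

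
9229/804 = 11 + 385/804 = 11.48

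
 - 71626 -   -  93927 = 22301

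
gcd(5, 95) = 5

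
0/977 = 0 = 0.00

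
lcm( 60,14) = 420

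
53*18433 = 976949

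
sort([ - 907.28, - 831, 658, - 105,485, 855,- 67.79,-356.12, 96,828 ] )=[ - 907.28, - 831,- 356.12, - 105, - 67.79,96,  485, 658,828, 855 ]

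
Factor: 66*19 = 2^1*3^1*11^1*19^1 = 1254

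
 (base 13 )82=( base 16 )6a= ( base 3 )10221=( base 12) 8a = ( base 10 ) 106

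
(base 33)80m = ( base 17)1D3D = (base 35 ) 74j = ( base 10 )8734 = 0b10001000011110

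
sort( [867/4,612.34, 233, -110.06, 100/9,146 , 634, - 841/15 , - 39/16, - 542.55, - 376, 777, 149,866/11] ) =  [- 542.55, - 376,-110.06,-841/15, - 39/16,  100/9,866/11, 146, 149,867/4,233,612.34, 634,  777]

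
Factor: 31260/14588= 3^1*5^1 * 7^(-1 ) = 15/7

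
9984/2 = 4992 = 4992.00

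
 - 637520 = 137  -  637657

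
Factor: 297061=297061^1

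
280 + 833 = 1113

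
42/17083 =42/17083=0.00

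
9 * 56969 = 512721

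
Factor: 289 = 17^2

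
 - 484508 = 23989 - 508497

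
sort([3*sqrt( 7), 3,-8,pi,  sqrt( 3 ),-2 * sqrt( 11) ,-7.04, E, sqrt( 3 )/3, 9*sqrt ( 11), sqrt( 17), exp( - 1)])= [ - 8,-7.04,-2*sqrt( 11),exp ( -1 ), sqrt(3 ) /3, sqrt( 3 ),E, 3, pi , sqrt( 17), 3*sqrt(7), 9*sqrt( 11 )]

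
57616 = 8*7202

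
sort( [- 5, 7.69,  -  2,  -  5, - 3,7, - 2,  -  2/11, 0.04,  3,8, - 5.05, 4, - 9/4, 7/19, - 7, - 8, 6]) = [ - 8, - 7, - 5.05,-5, - 5,  -  3, - 9/4, - 2,-2, - 2/11,  0.04 , 7/19,  3, 4, 6,7, 7.69, 8 ]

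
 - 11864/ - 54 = 5932/27 = 219.70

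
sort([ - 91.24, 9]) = [ - 91.24, 9]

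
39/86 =39/86=0.45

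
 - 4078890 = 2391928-6470818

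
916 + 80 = 996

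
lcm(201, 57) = 3819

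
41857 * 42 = 1757994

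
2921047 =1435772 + 1485275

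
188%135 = 53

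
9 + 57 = 66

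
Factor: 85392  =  2^4*3^2*593^1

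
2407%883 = 641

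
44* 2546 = 112024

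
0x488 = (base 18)3A8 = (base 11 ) 965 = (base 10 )1160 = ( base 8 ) 2210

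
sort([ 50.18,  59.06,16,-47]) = [-47, 16, 50.18,59.06]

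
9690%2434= 2388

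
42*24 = 1008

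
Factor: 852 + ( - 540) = 312= 2^3*3^1* 13^1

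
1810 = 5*362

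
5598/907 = 6+156/907 = 6.17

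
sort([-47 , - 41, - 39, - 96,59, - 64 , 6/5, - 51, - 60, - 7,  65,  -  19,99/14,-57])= [ - 96,-64, - 60, - 57, - 51, - 47, - 41, - 39  , - 19, - 7,  6/5, 99/14, 59,65]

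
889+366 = 1255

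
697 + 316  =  1013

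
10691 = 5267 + 5424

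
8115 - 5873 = 2242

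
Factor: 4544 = 2^6*71^1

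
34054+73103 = 107157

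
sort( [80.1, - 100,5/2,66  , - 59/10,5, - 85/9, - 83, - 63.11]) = [ - 100, - 83, - 63.11 , - 85/9, - 59/10,5/2, 5, 66,80.1 ] 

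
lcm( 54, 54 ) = 54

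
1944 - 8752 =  - 6808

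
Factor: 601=601^1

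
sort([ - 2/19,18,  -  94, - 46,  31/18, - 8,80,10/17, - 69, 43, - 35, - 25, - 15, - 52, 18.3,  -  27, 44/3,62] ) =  [- 94, - 69, - 52, - 46,  -  35,-27, - 25,-15,  -  8 , - 2/19, 10/17, 31/18, 44/3, 18,18.3,43, 62,80] 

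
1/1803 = 1/1803 = 0.00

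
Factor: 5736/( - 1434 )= - 2^2=-  4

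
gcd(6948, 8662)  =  2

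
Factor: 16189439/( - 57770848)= - 2^( - 5)*7^1*23^( - 1)*53^(  -  1)*691^1*1481^( - 1)*  3347^1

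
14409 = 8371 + 6038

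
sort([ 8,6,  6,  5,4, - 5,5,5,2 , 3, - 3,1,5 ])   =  [ - 5, - 3,1,2, 3,4,5 , 5, 5,5,  6,  6,  8]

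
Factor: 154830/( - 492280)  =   - 39/124 =- 2^( -2 ) * 3^1*13^1*31^( - 1 ) 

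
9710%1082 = 1054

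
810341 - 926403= - 116062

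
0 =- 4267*0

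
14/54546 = 7/27273 = 0.00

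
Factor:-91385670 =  - 2^1*3^1  *5^1*23^1*29^1*4567^1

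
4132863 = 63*65601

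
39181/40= 39181/40= 979.52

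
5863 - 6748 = - 885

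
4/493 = 4/493 = 0.01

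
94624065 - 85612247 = 9011818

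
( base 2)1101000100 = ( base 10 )836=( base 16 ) 344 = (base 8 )1504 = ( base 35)NV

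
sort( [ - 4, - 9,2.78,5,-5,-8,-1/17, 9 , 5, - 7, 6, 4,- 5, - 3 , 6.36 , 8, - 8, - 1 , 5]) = [ - 9, - 8, - 8,  -  7,-5 ,-5, - 4, - 3 , - 1, - 1/17, 2.78 , 4, 5  ,  5, 5, 6, 6.36, 8, 9]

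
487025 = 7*69575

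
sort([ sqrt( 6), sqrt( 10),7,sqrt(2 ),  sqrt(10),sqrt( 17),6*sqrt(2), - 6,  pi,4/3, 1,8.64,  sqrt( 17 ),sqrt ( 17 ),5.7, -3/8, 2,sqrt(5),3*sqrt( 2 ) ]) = [ - 6,  -  3/8,1, 4/3,sqrt(2 ),2, sqrt( 5),sqrt( 6),  pi, sqrt( 10),sqrt( 10) , sqrt(17 ),sqrt(17),sqrt( 17 ),3*sqrt( 2 ), 5.7,7 , 6*sqrt( 2) , 8.64]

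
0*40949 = 0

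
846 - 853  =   - 7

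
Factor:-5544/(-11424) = 2^(-2) * 3^1 *11^1 * 17^( - 1 ) = 33/68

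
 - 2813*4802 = - 13508026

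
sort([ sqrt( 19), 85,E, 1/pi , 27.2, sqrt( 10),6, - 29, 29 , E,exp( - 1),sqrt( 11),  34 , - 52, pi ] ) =[ - 52, - 29 , 1/pi,exp( - 1) , E, E,pi,sqrt( 10),sqrt(11), sqrt( 19 ),6, 27.2,  29, 34 , 85] 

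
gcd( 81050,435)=5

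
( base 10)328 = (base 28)bk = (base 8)510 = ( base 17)125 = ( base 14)196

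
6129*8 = 49032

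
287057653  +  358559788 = 645617441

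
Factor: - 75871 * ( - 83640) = 2^3*3^1 * 5^1*17^2 * 41^1 * 4463^1 =6345850440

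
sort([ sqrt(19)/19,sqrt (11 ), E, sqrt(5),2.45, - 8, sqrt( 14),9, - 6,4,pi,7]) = [ - 8, - 6,sqrt( 19) /19, sqrt(5), 2.45,  E,pi, sqrt (11) , sqrt( 14 ) , 4, 7, 9]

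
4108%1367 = 7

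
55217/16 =55217/16 = 3451.06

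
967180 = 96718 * 10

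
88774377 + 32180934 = 120955311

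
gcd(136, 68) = 68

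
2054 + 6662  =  8716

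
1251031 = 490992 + 760039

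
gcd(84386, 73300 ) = 2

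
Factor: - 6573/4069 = - 3^1 * 7^1*13^( - 1) = - 21/13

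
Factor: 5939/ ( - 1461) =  - 3^(  -  1)*487^( - 1)*5939^1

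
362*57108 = 20673096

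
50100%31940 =18160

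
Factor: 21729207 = 3^1 * 29^1*379^1*659^1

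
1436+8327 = 9763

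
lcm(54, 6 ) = 54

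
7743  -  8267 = -524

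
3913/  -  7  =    -  559/1 = -559.00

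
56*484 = 27104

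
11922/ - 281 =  - 43 + 161/281 = - 42.43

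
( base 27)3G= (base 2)1100001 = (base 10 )97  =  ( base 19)52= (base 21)4D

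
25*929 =23225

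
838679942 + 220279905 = 1058959847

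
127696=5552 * 23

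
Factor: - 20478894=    - 2^1*3^1*1259^1 * 2711^1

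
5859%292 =19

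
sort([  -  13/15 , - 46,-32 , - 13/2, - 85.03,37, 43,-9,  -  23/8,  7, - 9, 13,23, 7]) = [ - 85.03, -46, - 32, - 9, - 9 ,- 13/2, - 23/8,-13/15,7, 7 , 13, 23, 37, 43]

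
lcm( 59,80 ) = 4720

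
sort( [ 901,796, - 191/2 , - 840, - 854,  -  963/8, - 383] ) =[-854,- 840,- 383 , - 963/8, - 191/2, 796,  901] 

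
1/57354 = 1/57354 = 0.00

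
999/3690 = 111/410=0.27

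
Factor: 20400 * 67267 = 2^4  *3^1*5^2*17^1*137^1*491^1 = 1372246800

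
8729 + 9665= 18394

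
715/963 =715/963 = 0.74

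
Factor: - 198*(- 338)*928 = 62105472 =2^7 * 3^2*11^1*13^2*29^1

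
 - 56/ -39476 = 14/9869 = 0.00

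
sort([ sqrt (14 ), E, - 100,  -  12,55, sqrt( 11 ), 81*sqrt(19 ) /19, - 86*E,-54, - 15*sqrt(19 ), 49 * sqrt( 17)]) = [-86*E, - 100,-15 * sqrt ( 19 ), - 54,-12, E , sqrt(11),sqrt (14 ), 81*sqrt(19)/19 , 55, 49*sqrt(17)] 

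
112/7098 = 8/507  =  0.02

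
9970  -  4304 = 5666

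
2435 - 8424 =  - 5989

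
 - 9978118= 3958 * ( - 2521)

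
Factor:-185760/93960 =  - 172/87 = - 2^2 * 3^( - 1)*29^( - 1 )*43^1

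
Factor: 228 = 2^2*3^1*19^1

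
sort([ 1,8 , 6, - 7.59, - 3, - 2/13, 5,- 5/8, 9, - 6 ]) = [-7.59,- 6,-3, - 5/8, -2/13, 1, 5,6, 8,9]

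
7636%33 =13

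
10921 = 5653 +5268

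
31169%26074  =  5095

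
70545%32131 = 6283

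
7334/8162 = 3667/4081 = 0.90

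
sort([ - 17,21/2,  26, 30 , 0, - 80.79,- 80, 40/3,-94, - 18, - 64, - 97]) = [ - 97,-94, - 80.79,  -  80, - 64, - 18, - 17,0, 21/2, 40/3, 26, 30] 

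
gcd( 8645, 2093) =91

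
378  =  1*378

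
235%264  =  235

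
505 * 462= 233310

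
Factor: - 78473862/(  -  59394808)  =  39236931/29697404 =2^(-2)*3^2*11^( - 1 )*  1709^1*2551^1*674941^( - 1) 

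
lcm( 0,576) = 0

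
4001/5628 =4001/5628 = 0.71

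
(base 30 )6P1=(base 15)1C51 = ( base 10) 6151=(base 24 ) ag7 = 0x1807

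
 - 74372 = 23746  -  98118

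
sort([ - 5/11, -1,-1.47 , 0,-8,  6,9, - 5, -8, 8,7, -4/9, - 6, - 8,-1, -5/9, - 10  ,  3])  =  [ - 10, - 8,-8,-8, - 6, - 5, - 1.47, - 1, - 1,-5/9, - 5/11, - 4/9,0,3 , 6,  7 , 8,9]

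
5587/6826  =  5587/6826 = 0.82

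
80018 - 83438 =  - 3420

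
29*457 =13253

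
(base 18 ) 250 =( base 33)MC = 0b1011100010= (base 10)738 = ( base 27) 109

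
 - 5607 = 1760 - 7367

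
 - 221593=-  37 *5989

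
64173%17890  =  10503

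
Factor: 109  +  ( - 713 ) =-2^2*151^1 = - 604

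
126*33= 4158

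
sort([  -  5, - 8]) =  [ - 8, - 5 ] 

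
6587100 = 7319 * 900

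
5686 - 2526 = 3160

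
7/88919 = 7/88919 = 0.00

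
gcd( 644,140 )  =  28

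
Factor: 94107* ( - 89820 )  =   - 2^2*3^3*5^1*13^1*19^1*127^1 * 499^1 = - 8452690740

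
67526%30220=7086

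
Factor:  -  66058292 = -2^2*89^1*185557^1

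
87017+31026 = 118043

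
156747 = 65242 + 91505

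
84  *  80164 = 6733776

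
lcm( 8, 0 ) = 0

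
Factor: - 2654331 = -3^1 * 503^1* 1759^1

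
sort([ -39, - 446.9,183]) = [ - 446.9, - 39,183 ] 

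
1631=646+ 985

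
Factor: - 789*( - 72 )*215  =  12213720  =  2^3*3^3*5^1*43^1*263^1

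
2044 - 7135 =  - 5091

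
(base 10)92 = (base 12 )78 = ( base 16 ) 5c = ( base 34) 2o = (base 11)84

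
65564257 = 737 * 88961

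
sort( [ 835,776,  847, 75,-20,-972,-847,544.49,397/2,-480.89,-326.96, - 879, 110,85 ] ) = [ - 972,-879, - 847, -480.89, - 326.96, - 20,75,85,110, 397/2,544.49,776 , 835, 847 ] 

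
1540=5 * 308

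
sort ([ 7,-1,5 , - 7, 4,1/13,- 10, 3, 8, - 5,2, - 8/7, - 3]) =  [ - 10, - 7 , - 5, - 3,-8/7,- 1, 1/13, 2, 3 , 4,5,  7,8] 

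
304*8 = 2432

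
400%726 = 400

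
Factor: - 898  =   - 2^1*449^1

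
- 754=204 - 958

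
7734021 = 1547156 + 6186865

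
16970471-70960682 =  - 53990211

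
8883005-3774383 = 5108622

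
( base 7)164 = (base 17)5A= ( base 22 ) 47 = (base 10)95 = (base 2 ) 1011111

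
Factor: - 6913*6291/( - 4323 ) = 14496561/1441 = 3^2*11^(-1)*31^1*131^( - 1 )*223^1*233^1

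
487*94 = 45778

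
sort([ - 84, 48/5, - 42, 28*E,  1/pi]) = [ - 84, - 42,1/pi, 48/5,28*E ] 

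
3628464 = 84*43196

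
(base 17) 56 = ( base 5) 331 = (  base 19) 4f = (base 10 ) 91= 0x5B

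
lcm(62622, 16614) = 814086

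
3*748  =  2244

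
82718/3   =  82718/3= 27572.67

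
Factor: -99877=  - 99877^1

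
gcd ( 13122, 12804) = 6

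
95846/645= 148 + 386/645= 148.60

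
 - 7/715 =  - 1 + 708/715 = -  0.01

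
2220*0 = 0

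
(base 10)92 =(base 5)332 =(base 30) 32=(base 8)134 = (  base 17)57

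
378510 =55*6882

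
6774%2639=1496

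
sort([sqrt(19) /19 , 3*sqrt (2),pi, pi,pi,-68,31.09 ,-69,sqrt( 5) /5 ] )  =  [-69, - 68,  sqrt(19) /19, sqrt (5)/5,pi,pi,  pi,  3 *sqrt(2), 31.09 ]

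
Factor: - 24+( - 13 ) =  - 37^1 = -  37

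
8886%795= 141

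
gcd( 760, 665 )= 95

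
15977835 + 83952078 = 99929913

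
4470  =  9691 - 5221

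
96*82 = 7872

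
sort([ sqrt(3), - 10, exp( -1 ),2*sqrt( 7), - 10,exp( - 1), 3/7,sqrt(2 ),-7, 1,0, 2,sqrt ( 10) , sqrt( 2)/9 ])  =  [ - 10,- 10 , - 7, 0,sqrt(2 ) /9,exp( -1),exp( - 1), 3/7,1, sqrt(2), sqrt(3),2,sqrt (10),2*sqrt( 7)]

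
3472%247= 14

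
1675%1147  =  528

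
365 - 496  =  -131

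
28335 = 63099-34764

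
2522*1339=3376958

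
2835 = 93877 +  - 91042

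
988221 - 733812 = 254409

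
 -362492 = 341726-704218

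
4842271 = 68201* 71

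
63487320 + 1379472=64866792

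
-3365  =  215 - 3580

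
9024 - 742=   8282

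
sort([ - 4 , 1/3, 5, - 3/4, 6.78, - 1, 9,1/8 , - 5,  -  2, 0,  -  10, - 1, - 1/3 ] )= [ - 10, - 5, - 4,-2, - 1, - 1, - 3/4, - 1/3, 0,1/8 , 1/3, 5,6.78,9 ] 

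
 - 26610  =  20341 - 46951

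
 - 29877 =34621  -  64498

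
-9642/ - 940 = 4821/470 =10.26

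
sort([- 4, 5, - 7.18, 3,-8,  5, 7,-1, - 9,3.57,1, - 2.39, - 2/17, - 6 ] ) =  [ - 9,- 8, - 7.18, - 6, - 4,  -  2.39,-1, - 2/17,1, 3, 3.57, 5,5,  7]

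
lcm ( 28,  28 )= 28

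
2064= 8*258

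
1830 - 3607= - 1777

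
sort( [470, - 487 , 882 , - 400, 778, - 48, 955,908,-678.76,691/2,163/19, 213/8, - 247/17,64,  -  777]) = [  -  777, - 678.76 , - 487, - 400,-48,-247/17, 163/19 , 213/8, 64,691/2,470, 778 , 882,908,955]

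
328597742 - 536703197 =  - 208105455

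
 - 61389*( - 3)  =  184167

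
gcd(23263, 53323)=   1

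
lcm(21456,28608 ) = 85824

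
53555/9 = 5950+5/9 = 5950.56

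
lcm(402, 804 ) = 804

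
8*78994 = 631952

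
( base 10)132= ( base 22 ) 60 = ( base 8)204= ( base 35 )3r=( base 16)84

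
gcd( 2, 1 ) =1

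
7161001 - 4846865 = 2314136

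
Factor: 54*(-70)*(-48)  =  181440= 2^6*3^4*5^1 *7^1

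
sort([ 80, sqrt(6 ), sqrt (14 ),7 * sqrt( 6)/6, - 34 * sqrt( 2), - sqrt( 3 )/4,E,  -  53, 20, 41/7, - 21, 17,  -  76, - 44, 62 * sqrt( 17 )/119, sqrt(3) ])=[ - 76, - 53, - 34  *sqrt( 2), - 44,- 21,  -  sqrt( 3) /4, sqrt(3),62*sqrt( 17)/119 , sqrt(6)  ,  E, 7 *sqrt(6) /6,sqrt( 14)  ,  41/7, 17, 20, 80] 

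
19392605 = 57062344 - 37669739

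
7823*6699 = 52406277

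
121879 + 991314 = 1113193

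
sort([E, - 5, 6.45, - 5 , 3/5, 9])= [ - 5, - 5, 3/5,  E, 6.45, 9] 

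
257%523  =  257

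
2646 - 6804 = - 4158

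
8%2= 0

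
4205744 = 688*6113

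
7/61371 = 7/61371 = 0.00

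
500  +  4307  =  4807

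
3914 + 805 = 4719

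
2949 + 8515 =11464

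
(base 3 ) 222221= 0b1011010111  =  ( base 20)1G7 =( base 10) 727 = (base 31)ne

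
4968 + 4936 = 9904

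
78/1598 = 39/799  =  0.05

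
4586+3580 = 8166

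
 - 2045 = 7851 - 9896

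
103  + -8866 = -8763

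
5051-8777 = -3726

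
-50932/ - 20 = 12733/5 = 2546.60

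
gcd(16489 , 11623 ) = 1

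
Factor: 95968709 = 269^1*356761^1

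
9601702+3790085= 13391787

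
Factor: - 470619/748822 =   -  2^ (-1) * 3^2*163^( - 1)*2297^( - 1)*52291^1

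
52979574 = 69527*762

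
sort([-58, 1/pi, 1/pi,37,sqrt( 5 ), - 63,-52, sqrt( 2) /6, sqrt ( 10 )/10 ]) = [  -  63,  -  58, - 52 , sqrt( 2 )/6, sqrt( 10) /10,1/pi, 1/pi, sqrt(5 ), 37 ] 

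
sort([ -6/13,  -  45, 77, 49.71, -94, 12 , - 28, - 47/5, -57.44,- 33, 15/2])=[ - 94, - 57.44,  -  45, - 33, - 28,  -  47/5, -6/13,15/2,12,49.71, 77 ] 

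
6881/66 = 6881/66=104.26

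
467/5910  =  467/5910= 0.08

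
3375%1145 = 1085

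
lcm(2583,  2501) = 157563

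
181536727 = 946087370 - 764550643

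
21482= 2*10741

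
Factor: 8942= 2^1*17^1*263^1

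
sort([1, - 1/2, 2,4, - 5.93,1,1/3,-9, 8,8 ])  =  [  -  9,  -  5.93 , - 1/2,1/3,1,  1,  2, 4, 8,8]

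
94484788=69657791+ 24826997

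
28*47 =1316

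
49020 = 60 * 817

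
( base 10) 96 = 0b1100000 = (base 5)341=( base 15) 66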